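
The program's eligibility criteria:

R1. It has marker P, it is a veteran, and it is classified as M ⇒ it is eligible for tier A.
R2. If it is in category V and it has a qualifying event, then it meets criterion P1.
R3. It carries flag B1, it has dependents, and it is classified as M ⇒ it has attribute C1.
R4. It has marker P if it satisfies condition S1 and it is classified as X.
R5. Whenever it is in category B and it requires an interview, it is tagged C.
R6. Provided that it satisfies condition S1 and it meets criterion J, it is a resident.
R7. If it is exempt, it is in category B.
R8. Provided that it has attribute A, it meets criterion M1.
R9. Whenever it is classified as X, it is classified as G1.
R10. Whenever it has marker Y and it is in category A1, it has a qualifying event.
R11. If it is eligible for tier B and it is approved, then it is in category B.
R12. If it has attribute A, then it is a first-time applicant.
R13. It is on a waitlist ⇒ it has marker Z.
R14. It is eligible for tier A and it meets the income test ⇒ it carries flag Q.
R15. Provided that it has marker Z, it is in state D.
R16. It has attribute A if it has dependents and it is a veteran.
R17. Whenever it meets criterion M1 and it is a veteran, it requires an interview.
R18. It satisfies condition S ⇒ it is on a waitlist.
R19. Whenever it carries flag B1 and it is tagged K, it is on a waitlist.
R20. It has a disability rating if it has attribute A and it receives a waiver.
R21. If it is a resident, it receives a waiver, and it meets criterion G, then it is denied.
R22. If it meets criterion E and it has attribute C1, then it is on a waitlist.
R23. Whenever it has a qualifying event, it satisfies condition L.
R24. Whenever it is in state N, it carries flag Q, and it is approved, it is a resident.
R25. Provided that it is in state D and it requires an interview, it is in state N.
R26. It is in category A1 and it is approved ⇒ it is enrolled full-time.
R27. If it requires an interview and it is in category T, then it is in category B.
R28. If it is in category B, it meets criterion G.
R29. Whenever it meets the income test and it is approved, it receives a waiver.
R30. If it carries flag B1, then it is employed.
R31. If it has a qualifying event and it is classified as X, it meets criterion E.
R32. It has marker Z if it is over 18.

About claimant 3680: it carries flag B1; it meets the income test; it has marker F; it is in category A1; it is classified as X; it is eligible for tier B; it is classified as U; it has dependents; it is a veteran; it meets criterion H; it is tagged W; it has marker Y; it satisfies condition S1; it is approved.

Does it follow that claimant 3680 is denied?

No

Forward chaining from the given facts derives: has marker P, is classified as G1, has a qualifying event, is in category B, has attribute A, satisfies condition L, is enrolled full-time, meets criterion G, receives a waiver, is employed, meets criterion E, meets criterion M1, is a first-time applicant, requires an interview, has a disability rating, is tagged C.
The only rule concluding "it is denied" is R21, which needs "it is a resident"; that is never established.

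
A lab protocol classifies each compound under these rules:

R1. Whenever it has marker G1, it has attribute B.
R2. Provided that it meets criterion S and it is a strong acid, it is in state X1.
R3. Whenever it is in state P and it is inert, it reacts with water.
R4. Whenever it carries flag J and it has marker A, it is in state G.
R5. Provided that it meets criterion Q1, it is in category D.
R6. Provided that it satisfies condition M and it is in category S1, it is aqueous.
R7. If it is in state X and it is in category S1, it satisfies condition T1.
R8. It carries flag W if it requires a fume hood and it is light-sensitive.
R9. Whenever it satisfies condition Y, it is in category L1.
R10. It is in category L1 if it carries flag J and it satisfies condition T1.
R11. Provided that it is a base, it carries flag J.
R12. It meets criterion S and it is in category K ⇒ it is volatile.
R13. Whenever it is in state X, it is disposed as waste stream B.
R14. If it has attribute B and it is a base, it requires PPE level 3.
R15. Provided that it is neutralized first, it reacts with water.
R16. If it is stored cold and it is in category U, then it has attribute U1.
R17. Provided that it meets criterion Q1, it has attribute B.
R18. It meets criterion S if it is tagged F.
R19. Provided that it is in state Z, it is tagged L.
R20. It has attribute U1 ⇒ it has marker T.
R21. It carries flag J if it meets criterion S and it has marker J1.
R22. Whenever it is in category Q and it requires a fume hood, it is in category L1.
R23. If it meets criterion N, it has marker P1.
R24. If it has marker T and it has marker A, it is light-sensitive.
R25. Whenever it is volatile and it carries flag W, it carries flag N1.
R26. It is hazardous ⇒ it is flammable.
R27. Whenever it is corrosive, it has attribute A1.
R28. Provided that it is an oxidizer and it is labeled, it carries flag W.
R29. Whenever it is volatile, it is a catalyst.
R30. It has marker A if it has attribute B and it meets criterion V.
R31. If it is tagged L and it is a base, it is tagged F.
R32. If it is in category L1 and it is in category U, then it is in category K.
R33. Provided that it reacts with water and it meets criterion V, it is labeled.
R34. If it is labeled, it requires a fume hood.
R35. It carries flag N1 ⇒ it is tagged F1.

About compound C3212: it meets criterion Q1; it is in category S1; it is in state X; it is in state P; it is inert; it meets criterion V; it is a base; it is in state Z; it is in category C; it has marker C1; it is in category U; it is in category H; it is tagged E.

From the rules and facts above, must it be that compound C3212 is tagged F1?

No

Forward chaining from the given facts derives: reacts with water, is in category D, satisfies condition T1, carries flag J, is disposed as waste stream B, has attribute B, is tagged L, has marker A, is tagged F, is labeled, requires a fume hood, is in state G, is in category L1, requires PPE level 3, meets criterion S, is in category K, is volatile, is a catalyst.
The only rule concluding "it is tagged F1" is R35, which needs "it carries flag N1"; that is never established.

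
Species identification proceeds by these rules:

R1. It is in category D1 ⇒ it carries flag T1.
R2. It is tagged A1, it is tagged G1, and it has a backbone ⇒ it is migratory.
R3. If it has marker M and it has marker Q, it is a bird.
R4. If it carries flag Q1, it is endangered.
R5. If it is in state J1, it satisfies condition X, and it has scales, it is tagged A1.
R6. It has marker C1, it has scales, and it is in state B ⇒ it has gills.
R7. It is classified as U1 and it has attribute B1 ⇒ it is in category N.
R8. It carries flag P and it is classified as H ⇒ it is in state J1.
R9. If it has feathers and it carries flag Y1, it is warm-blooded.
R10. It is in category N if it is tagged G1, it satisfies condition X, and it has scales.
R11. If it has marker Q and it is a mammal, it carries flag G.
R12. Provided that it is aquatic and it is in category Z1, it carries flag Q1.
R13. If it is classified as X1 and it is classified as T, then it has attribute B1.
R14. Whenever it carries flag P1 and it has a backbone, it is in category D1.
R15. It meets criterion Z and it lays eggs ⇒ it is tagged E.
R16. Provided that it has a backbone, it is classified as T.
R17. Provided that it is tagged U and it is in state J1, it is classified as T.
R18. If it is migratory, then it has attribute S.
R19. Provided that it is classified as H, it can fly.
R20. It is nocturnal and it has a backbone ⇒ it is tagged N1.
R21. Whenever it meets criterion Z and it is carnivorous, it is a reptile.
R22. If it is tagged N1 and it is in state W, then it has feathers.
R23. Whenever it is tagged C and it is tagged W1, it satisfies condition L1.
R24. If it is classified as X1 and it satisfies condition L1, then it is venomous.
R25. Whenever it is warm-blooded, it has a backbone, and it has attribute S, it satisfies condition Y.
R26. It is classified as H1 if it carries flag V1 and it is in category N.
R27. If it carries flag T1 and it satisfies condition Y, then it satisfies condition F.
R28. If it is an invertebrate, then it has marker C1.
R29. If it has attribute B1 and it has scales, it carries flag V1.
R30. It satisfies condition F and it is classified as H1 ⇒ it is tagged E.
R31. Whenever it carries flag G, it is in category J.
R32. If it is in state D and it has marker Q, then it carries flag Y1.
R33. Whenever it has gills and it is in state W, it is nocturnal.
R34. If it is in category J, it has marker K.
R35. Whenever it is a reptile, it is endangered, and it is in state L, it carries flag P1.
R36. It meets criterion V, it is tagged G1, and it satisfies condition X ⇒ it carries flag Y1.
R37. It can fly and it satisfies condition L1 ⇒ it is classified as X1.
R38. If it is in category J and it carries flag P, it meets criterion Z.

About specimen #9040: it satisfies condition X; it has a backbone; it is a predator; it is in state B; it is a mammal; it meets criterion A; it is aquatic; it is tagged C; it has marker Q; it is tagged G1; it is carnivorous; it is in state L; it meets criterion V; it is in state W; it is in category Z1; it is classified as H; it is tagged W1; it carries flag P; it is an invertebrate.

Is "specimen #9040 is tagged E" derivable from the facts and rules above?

No

Forward chaining from the given facts derives: is in state J1, carries flag G, carries flag Q1, is classified as T, can fly, satisfies condition L1, has marker C1, is in category J, has marker K, carries flag Y1, is classified as X1, meets criterion Z, is endangered, has attribute B1, is a reptile, is venomous, carries flag P1, is in category D1, carries flag T1.
Rules concluding "it is tagged E": R15 needs "it lays eggs"; R30 needs "it satisfies condition F" — none of these are established.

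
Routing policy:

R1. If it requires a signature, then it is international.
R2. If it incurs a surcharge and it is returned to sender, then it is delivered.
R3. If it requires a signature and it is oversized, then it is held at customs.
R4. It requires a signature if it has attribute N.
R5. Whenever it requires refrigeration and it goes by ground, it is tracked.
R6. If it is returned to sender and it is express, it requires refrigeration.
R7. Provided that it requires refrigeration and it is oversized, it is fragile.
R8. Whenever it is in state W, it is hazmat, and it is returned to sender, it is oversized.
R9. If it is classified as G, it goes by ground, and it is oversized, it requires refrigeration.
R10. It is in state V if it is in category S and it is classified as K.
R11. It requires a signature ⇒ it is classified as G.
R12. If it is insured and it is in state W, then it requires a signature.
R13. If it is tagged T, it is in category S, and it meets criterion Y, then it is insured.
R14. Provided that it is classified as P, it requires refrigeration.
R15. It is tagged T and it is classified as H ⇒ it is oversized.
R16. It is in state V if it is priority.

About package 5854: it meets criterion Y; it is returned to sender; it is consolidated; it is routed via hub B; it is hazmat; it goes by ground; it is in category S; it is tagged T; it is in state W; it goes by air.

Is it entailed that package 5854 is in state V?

No

Forward chaining from the given facts derives: is oversized, is insured, requires a signature, is international, is held at customs, is classified as G, requires refrigeration, is tracked, is fragile.
Rules concluding "it is in state V": R10 needs "it is classified as K"; R16 needs "it is priority" — none of these are established.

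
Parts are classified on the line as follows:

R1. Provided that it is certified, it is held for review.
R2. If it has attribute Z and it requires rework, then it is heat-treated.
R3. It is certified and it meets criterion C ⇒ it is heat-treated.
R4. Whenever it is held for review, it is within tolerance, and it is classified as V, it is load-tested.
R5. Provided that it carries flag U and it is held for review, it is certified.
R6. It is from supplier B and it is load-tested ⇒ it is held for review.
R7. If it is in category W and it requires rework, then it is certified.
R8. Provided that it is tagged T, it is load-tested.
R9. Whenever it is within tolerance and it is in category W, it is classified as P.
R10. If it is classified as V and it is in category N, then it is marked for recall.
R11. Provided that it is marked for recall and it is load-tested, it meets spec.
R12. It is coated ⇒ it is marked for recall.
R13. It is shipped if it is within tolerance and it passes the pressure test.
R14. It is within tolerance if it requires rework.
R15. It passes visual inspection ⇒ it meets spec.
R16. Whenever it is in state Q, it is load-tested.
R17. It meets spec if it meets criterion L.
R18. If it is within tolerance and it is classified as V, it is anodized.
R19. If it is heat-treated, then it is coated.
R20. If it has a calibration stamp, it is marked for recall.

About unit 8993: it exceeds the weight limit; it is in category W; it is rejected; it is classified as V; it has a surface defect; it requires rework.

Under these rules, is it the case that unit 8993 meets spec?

Forward chaining from the given facts derives: is certified, is within tolerance, is anodized, is held for review, is load-tested, is classified as P.
Rules concluding "it meets spec": R11 needs "it is marked for recall"; R15 needs "it passes visual inspection"; R17 needs "it meets criterion L" — none of these are established.

No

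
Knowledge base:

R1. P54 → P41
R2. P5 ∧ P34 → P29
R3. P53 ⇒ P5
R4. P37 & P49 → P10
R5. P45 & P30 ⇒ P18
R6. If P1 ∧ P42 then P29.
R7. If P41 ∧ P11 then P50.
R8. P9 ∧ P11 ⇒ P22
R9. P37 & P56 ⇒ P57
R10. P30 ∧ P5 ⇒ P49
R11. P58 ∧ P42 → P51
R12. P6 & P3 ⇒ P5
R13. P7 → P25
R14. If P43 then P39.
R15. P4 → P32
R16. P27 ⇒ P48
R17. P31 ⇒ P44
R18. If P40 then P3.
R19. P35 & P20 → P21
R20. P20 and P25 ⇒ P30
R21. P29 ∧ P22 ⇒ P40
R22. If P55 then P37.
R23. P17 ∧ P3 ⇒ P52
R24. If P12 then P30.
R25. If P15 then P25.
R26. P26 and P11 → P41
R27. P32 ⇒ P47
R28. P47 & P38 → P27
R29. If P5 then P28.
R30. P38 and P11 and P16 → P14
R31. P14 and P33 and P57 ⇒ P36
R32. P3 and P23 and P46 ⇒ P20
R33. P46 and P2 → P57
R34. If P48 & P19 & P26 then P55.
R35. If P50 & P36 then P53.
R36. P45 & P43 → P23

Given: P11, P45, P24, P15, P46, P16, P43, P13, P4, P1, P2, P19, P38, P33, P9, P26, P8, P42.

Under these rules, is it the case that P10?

Yes

P29  (by R6: P1, P42)
P22  (by R8: P9, P11)
P32  (by R15: P4)
P40  (by R21: P29, P22)
P25  (by R25: P15)
P41  (by R26: P26, P11)
P47  (by R27: P32)
P27  (by R28: P47, P38)
P14  (by R30: P38, P11, P16)
P57  (by R33: P46, P2)
P23  (by R36: P45, P43)
P50  (by R7: P41, P11)
P48  (by R16: P27)
P3  (by R18: P40)
P36  (by R31: P14, P33, P57)
P20  (by R32: P3, P23, P46)
P55  (by R34: P48, P19, P26)
P53  (by R35: P50, P36)
P5  (by R3: P53)
P30  (by R20: P20, P25)
P37  (by R22: P55)
P49  (by R10: P30, P5)
P10  (by R4: P37, P49)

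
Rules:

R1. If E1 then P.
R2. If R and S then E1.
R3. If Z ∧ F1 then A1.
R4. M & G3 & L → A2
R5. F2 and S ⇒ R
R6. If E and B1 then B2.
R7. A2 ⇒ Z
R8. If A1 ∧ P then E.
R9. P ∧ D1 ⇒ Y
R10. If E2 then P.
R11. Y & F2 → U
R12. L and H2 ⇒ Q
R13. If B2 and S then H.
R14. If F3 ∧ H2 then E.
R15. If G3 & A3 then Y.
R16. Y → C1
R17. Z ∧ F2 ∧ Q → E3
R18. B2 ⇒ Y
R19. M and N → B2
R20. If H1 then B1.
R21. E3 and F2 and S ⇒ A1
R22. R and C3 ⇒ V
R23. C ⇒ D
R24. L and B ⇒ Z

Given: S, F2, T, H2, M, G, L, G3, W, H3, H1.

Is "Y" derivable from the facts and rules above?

A2  (by R4: M, G3, L)
R  (by R5: F2, S)
Z  (by R7: A2)
Q  (by R12: L, H2)
E3  (by R17: Z, F2, Q)
B1  (by R20: H1)
A1  (by R21: E3, F2, S)
E1  (by R2: R, S)
P  (by R1: E1)
E  (by R8: A1, P)
B2  (by R6: E, B1)
Y  (by R18: B2)

Yes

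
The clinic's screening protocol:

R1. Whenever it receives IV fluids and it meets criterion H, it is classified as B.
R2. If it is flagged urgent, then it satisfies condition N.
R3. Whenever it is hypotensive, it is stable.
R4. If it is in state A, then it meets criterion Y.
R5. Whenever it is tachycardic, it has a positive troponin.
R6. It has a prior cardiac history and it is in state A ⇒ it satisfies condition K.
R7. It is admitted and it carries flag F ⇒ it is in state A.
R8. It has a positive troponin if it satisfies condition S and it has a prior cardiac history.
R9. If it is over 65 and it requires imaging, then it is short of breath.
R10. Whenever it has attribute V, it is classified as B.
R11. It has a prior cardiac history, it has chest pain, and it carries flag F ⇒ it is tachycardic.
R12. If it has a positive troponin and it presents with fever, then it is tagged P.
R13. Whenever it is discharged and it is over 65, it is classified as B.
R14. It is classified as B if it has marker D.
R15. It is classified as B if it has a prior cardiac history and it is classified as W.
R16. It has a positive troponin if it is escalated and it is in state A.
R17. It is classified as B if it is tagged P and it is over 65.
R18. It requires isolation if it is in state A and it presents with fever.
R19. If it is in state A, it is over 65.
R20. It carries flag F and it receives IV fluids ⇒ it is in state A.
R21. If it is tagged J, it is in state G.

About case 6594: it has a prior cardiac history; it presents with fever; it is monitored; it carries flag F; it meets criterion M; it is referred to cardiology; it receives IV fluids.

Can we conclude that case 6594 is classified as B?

No

Forward chaining from the given facts derives: is in state A, meets criterion Y, satisfies condition K, requires isolation, is over 65.
Rules concluding "it is classified as B": R1 needs "it meets criterion H"; R10 needs "it has attribute V"; R13 needs "it is discharged"; R14 needs "it has marker D"; R15 needs "it is classified as W"; R17 needs "it is tagged P" — none of these are established.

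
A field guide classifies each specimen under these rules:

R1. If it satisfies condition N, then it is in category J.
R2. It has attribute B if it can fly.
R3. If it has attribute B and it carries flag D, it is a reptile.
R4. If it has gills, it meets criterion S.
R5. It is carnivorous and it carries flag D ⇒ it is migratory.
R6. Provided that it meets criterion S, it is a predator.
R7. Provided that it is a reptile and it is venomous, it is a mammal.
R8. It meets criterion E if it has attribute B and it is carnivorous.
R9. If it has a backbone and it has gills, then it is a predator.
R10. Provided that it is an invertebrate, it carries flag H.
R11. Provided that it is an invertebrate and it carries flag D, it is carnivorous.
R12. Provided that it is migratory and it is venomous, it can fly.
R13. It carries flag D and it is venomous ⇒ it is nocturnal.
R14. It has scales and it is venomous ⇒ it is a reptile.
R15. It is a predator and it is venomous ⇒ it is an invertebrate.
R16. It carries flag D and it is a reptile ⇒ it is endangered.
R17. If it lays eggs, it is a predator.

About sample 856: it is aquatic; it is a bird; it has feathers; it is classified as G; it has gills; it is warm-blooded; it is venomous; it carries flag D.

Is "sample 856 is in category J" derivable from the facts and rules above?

No

Forward chaining from the given facts derives: meets criterion S, is a predator, is nocturnal, is an invertebrate, carries flag H, is carnivorous, is migratory, can fly, has attribute B, is a reptile, is a mammal, meets criterion E, is endangered.
The only rule concluding "it is in category J" is R1, which needs "it satisfies condition N"; that is never established.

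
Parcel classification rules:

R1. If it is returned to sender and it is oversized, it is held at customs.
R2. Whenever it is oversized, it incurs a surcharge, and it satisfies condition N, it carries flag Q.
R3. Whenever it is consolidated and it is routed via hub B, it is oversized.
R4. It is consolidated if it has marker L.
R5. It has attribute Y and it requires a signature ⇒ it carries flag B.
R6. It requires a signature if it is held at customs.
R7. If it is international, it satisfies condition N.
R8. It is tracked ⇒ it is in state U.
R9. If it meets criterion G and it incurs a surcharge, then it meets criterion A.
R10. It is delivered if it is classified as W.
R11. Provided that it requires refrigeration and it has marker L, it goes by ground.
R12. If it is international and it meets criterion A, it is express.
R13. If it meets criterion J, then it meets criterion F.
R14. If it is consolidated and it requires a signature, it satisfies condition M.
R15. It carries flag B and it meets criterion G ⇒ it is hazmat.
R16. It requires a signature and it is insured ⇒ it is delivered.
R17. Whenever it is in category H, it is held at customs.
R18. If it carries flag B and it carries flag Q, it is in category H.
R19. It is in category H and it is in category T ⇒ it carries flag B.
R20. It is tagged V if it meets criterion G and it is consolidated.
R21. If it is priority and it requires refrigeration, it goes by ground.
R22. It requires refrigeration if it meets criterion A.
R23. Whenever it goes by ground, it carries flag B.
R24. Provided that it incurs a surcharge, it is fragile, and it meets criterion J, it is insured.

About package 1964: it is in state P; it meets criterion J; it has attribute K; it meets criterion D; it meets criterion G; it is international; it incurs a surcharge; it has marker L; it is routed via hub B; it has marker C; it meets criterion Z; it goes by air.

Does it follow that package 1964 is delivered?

Forward chaining from the given facts derives: is consolidated, satisfies condition N, meets criterion A, is express, meets criterion F, is tagged V, requires refrigeration, is oversized, goes by ground, carries flag B, carries flag Q, is hazmat, is in category H, is held at customs, requires a signature, satisfies condition M.
Rules concluding "it is delivered": R10 needs "it is classified as W"; R16 needs "it is insured" — none of these are established.

No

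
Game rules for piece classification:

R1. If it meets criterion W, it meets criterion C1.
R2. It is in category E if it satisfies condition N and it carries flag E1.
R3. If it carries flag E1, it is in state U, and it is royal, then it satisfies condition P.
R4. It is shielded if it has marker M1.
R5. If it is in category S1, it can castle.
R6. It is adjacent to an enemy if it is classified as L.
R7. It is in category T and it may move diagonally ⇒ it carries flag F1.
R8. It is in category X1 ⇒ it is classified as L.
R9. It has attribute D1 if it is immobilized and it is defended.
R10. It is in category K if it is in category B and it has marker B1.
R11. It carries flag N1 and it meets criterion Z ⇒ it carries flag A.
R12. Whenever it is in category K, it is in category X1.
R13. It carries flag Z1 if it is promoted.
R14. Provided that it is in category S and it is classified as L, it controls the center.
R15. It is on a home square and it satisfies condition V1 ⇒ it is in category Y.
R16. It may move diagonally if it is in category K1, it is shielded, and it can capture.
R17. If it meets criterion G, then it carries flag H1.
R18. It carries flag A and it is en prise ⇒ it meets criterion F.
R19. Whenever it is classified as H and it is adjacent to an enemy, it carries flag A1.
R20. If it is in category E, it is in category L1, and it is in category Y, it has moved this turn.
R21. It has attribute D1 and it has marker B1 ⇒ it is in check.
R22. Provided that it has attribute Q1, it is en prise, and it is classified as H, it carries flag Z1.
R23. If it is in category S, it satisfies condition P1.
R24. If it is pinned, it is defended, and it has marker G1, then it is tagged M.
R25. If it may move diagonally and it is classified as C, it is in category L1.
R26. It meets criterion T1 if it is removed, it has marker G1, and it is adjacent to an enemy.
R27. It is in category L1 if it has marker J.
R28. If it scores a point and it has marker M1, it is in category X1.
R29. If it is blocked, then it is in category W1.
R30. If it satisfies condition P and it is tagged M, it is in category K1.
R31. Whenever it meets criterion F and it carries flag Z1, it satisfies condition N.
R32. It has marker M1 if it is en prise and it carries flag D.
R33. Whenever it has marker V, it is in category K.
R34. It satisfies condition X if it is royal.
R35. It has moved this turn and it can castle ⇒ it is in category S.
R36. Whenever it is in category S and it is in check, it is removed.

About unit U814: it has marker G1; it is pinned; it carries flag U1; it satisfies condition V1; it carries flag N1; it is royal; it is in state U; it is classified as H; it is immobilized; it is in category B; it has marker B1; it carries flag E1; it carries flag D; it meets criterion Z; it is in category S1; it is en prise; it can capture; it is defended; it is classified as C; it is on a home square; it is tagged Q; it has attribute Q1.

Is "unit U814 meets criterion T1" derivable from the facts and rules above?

Yes

By R3 (it carries flag E1, it is in state U, it is royal): it satisfies condition P.
By R5 (it is in category S1): it can castle.
By R9 (it is immobilized, it is defended): it has attribute D1.
By R10 (it is in category B, it has marker B1): it is in category K.
By R11 (it carries flag N1, it meets criterion Z): it carries flag A.
By R12 (it is in category K): it is in category X1.
By R15 (it is on a home square, it satisfies condition V1): it is in category Y.
By R18 (it carries flag A, it is en prise): it meets criterion F.
By R21 (it has attribute D1, it has marker B1): it is in check.
By R22 (it has attribute Q1, it is en prise, it is classified as H): it carries flag Z1.
By R24 (it is pinned, it is defended, it has marker G1): it is tagged M.
By R30 (it satisfies condition P, it is tagged M): it is in category K1.
By R31 (it meets criterion F, it carries flag Z1): it satisfies condition N.
By R32 (it is en prise, it carries flag D): it has marker M1.
By R2 (it satisfies condition N, it carries flag E1): it is in category E.
By R4 (it has marker M1): it is shielded.
By R8 (it is in category X1): it is classified as L.
By R16 (it is in category K1, it is shielded, it can capture): it may move diagonally.
By R25 (it may move diagonally, it is classified as C): it is in category L1.
By R6 (it is classified as L): it is adjacent to an enemy.
By R20 (it is in category E, it is in category L1, it is in category Y): it has moved this turn.
By R35 (it has moved this turn, it can castle): it is in category S.
By R36 (it is in category S, it is in check): it is removed.
By R26 (it is removed, it has marker G1, it is adjacent to an enemy): it meets criterion T1.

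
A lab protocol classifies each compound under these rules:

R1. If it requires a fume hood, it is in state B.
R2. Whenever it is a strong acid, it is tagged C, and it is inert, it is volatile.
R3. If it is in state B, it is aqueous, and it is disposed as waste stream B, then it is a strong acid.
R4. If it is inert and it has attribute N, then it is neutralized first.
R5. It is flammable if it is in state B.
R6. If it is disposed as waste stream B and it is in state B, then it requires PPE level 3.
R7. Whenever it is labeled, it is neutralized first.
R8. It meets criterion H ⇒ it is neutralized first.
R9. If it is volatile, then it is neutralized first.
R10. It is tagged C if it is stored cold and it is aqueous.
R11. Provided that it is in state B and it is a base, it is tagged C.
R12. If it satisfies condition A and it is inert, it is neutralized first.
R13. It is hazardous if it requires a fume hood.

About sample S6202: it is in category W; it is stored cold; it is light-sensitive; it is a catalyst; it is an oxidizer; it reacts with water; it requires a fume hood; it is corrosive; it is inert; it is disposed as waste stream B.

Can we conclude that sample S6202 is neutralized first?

Forward chaining from the given facts derives: is in state B, is flammable, requires PPE level 3, is hazardous.
Rules concluding "it is neutralized first": R4 needs "it has attribute N"; R7 needs "it is labeled"; R8 needs "it meets criterion H"; R9 needs "it is volatile"; R12 needs "it satisfies condition A" — none of these are established.

No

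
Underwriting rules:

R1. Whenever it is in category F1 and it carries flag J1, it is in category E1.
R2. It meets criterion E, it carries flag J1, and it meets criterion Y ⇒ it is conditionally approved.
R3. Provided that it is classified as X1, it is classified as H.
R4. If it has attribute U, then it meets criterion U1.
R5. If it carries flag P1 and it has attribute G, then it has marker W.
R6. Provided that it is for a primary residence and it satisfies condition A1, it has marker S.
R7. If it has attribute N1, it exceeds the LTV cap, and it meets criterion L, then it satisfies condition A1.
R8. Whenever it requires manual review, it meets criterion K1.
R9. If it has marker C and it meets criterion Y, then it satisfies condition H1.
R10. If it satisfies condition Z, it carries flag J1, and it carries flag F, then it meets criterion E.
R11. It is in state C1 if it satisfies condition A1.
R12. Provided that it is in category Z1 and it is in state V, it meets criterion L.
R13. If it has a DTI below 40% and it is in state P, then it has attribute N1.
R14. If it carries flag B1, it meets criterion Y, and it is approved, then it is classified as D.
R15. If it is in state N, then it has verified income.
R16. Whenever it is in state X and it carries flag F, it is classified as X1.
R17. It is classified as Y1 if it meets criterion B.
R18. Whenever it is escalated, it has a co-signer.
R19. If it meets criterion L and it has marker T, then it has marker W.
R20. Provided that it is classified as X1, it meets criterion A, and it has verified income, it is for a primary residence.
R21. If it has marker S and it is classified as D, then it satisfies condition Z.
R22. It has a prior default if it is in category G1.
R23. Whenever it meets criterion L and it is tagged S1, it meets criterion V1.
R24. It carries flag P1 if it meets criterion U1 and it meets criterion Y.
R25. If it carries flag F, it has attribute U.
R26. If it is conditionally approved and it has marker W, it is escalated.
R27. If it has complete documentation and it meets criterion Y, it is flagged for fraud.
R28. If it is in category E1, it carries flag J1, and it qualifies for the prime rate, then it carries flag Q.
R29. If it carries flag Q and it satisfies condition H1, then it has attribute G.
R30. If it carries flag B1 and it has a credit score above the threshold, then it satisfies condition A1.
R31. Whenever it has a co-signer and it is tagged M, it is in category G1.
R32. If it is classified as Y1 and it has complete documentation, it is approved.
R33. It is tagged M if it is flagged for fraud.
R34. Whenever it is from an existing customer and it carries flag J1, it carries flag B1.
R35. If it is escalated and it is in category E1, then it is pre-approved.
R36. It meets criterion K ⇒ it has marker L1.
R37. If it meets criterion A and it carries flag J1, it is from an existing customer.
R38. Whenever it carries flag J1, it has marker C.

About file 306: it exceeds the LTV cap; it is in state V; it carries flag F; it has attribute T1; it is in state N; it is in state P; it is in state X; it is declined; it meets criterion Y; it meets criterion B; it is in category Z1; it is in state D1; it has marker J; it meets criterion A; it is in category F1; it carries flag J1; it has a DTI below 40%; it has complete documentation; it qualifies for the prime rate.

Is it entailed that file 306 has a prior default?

By R1 (it is in category F1, it carries flag J1): it is in category E1.
By R12 (it is in category Z1, it is in state V): it meets criterion L.
By R13 (it has a DTI below 40%, it is in state P): it has attribute N1.
By R15 (it is in state N): it has verified income.
By R16 (it is in state X, it carries flag F): it is classified as X1.
By R17 (it meets criterion B): it is classified as Y1.
By R20 (it is classified as X1, it meets criterion A, it has verified income): it is for a primary residence.
By R25 (it carries flag F): it has attribute U.
By R27 (it has complete documentation, it meets criterion Y): it is flagged for fraud.
By R28 (it is in category E1, it carries flag J1, it qualifies for the prime rate): it carries flag Q.
By R32 (it is classified as Y1, it has complete documentation): it is approved.
By R33 (it is flagged for fraud): it is tagged M.
By R37 (it meets criterion A, it carries flag J1): it is from an existing customer.
By R38 (it carries flag J1): it has marker C.
By R4 (it has attribute U): it meets criterion U1.
By R7 (it has attribute N1, it exceeds the LTV cap, it meets criterion L): it satisfies condition A1.
By R9 (it has marker C, it meets criterion Y): it satisfies condition H1.
By R24 (it meets criterion U1, it meets criterion Y): it carries flag P1.
By R29 (it carries flag Q, it satisfies condition H1): it has attribute G.
By R34 (it is from an existing customer, it carries flag J1): it carries flag B1.
By R5 (it carries flag P1, it has attribute G): it has marker W.
By R6 (it is for a primary residence, it satisfies condition A1): it has marker S.
By R14 (it carries flag B1, it meets criterion Y, it is approved): it is classified as D.
By R21 (it has marker S, it is classified as D): it satisfies condition Z.
By R10 (it satisfies condition Z, it carries flag J1, it carries flag F): it meets criterion E.
By R2 (it meets criterion E, it carries flag J1, it meets criterion Y): it is conditionally approved.
By R26 (it is conditionally approved, it has marker W): it is escalated.
By R18 (it is escalated): it has a co-signer.
By R31 (it has a co-signer, it is tagged M): it is in category G1.
By R22 (it is in category G1): it has a prior default.

Yes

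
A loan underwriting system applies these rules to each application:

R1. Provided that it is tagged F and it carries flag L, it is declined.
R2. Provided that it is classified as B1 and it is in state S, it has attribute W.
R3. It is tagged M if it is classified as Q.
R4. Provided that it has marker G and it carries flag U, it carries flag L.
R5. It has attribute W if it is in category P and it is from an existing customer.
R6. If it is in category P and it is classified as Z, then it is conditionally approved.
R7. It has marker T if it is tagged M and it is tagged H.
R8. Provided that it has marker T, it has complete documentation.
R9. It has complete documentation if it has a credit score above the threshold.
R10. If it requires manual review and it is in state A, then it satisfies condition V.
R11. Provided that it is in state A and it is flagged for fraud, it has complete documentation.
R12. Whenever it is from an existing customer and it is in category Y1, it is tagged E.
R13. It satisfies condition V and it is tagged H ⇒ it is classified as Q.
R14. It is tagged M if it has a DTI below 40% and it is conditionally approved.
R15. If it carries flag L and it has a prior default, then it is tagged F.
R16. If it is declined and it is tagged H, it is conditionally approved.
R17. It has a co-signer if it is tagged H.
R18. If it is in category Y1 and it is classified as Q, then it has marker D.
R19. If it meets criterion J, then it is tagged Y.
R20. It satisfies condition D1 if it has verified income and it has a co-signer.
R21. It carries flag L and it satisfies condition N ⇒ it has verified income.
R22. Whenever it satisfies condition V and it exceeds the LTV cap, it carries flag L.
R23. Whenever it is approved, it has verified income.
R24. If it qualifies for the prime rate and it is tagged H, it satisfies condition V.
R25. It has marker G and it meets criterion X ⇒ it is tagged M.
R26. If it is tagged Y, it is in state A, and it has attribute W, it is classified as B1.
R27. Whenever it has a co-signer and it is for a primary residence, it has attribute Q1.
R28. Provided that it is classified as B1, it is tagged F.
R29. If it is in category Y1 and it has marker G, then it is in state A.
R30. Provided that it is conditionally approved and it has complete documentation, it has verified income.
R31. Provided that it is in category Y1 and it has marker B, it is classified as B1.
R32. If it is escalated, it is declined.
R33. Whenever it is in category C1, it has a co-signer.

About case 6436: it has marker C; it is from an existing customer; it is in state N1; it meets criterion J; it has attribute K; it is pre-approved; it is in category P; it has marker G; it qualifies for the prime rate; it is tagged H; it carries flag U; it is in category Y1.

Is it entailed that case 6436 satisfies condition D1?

Yes

By R4 (it has marker G, it carries flag U): it carries flag L.
By R5 (it is in category P, it is from an existing customer): it has attribute W.
By R17 (it is tagged H): it has a co-signer.
By R19 (it meets criterion J): it is tagged Y.
By R24 (it qualifies for the prime rate, it is tagged H): it satisfies condition V.
By R29 (it is in category Y1, it has marker G): it is in state A.
By R13 (it satisfies condition V, it is tagged H): it is classified as Q.
By R26 (it is tagged Y, it is in state A, it has attribute W): it is classified as B1.
By R28 (it is classified as B1): it is tagged F.
By R1 (it is tagged F, it carries flag L): it is declined.
By R3 (it is classified as Q): it is tagged M.
By R7 (it is tagged M, it is tagged H): it has marker T.
By R8 (it has marker T): it has complete documentation.
By R16 (it is declined, it is tagged H): it is conditionally approved.
By R30 (it is conditionally approved, it has complete documentation): it has verified income.
By R20 (it has verified income, it has a co-signer): it satisfies condition D1.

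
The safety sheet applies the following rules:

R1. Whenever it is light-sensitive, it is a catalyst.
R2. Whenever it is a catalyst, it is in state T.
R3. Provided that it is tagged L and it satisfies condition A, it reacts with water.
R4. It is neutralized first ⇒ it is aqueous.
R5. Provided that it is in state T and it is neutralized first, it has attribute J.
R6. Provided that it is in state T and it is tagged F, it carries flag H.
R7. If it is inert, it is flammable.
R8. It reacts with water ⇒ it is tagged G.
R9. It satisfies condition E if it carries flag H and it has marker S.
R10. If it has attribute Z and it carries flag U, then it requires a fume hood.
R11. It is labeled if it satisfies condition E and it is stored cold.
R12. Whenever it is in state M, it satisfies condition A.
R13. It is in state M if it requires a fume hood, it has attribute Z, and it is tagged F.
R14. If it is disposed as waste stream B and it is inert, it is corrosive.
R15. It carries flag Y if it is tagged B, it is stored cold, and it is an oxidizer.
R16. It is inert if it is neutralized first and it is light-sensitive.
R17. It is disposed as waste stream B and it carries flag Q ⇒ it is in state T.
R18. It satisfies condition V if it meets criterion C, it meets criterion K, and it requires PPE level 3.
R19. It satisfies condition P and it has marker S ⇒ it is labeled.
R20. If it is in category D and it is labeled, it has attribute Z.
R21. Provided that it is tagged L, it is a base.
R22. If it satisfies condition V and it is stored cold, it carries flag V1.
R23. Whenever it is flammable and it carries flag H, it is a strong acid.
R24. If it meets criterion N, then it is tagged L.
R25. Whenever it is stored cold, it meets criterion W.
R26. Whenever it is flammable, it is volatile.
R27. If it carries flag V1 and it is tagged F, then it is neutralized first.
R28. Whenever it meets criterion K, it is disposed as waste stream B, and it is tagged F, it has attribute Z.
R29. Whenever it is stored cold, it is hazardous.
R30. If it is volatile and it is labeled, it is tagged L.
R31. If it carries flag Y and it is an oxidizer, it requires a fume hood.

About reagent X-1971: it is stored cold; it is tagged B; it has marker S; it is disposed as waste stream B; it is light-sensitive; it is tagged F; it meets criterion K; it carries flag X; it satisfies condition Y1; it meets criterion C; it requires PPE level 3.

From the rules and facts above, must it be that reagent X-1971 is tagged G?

No

Forward chaining from the given facts derives: is a catalyst, is in state T, carries flag H, satisfies condition E, is labeled, satisfies condition V, carries flag V1, meets criterion W, is neutralized first, has attribute Z, is hazardous, is aqueous, has attribute J, is inert, is flammable, is corrosive, is a strong acid, is volatile, is tagged L, is a base.
The only rule concluding "it is tagged G" is R8, which needs "it reacts with water"; that is never established.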